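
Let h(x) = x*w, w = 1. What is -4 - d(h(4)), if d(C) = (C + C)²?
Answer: -68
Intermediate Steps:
h(x) = x (h(x) = x*1 = x)
d(C) = 4*C² (d(C) = (2*C)² = 4*C²)
-4 - d(h(4)) = -4 - 4*4² = -4 - 4*16 = -4 - 1*64 = -4 - 64 = -68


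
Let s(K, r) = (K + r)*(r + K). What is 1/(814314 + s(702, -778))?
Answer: 1/820090 ≈ 1.2194e-6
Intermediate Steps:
s(K, r) = (K + r)² (s(K, r) = (K + r)*(K + r) = (K + r)²)
1/(814314 + s(702, -778)) = 1/(814314 + (702 - 778)²) = 1/(814314 + (-76)²) = 1/(814314 + 5776) = 1/820090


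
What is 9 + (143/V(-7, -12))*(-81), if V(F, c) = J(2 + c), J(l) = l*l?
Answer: -10683/100 ≈ -106.83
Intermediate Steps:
J(l) = l²
V(F, c) = (2 + c)²
9 + (143/V(-7, -12))*(-81) = 9 + (143/((2 - 12)²))*(-81) = 9 + (143/((-10)²))*(-81) = 9 + (143/100)*(-81) = 9 - 11583/100 = -10683/100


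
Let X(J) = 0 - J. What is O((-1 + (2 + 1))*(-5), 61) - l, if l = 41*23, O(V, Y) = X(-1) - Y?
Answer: -1003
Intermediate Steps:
X(J) = -J
O(V, Y) = 1 - Y (O(V, Y) = -1*(-1) - Y = 1 - Y)
l = 943
O((-1 + (2 + 1))*(-5), 61) - l = (1 - 1*61) - 1*943 = (1 - 61) - 943 = -60 - 943 = -1003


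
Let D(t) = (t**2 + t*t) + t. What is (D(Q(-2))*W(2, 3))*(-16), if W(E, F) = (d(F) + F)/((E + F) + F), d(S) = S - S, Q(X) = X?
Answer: -36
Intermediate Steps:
d(S) = 0
W(E, F) = F/(E + 2*F) (W(E, F) = (0 + F)/((E + F) + F) = F/(E + 2*F))
D(t) = t + 2*t**2 (D(t) = (t**2 + t**2) + t = 2*t**2 + t = t + 2*t**2)
(D(Q(-2))*W(2, 3))*(-16) = ((-2*(1 + 2*(-2)))*(3/(2 + 2*3)))*(-16) = ((-2*(1 - 4))*(3/(2 + 6)))*(-16) = ((-2*(-3))*(3/8))*(-16) = (6*(3*(1/8)))*(-16) = (6*(3/8))*(-16) = (9/4)*(-16) = -36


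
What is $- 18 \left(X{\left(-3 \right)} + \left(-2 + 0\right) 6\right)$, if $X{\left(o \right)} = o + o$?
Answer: $324$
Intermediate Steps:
$X{\left(o \right)} = 2 o$
$- 18 \left(X{\left(-3 \right)} + \left(-2 + 0\right) 6\right) = - 18 \left(2 \left(-3\right) + \left(-2 + 0\right) 6\right) = - 18 \left(-6 - 12\right) = \left(-18\right) \left(-18\right) = 324$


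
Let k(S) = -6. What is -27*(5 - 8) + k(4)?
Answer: 75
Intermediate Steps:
-27*(5 - 8) + k(4) = -27*(5 - 8) - 6 = -27*(-3) - 6 = 81 - 6 = 75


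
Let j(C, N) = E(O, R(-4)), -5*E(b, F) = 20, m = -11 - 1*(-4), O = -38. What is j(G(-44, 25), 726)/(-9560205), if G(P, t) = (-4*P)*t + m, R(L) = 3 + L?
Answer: 4/9560205 ≈ 4.1840e-7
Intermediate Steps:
m = -7 (m = -11 + 4 = -7)
E(b, F) = -4 (E(b, F) = -1/5*20 = -4)
G(P, t) = -7 - 4*P*t (G(P, t) = (-4*P)*t - 7 = -4*P*t - 7 = -7 - 4*P*t)
j(C, N) = -4
j(G(-44, 25), 726)/(-9560205) = -4/(-9560205) = -4*(-1/9560205) = 4/9560205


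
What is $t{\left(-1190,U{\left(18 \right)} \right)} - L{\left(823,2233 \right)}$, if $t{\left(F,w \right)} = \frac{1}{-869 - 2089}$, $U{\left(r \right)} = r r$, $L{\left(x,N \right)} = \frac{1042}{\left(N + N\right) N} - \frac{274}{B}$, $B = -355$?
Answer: $- \frac{139436709437}{180553524690} \approx -0.77227$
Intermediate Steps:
$L{\left(x,N \right)} = \frac{274}{355} + \frac{521}{N^{2}}$ ($L{\left(x,N \right)} = \frac{1042}{\left(N + N\right) N} - \frac{274}{-355} = \frac{1042}{2 N N} - - \frac{274}{355} = \frac{1042}{2 N^{2}} + \frac{274}{355} = 1042 \frac{1}{2 N^{2}} + \frac{274}{355} = \frac{521}{N^{2}} + \frac{274}{355} = \frac{274}{355} + \frac{521}{N^{2}}$)
$U{\left(r \right)} = r^{2}$
$t{\left(F,w \right)} = - \frac{1}{2958}$ ($t{\left(F,w \right)} = \frac{1}{-2958} = - \frac{1}{2958}$)
$t{\left(-1190,U{\left(18 \right)} \right)} - L{\left(823,2233 \right)} = - \frac{1}{2958} - \left(\frac{274}{355} + \frac{521}{4986289}\right) = - \frac{1}{2958} - \frac{1366428141}{1770132595} = - \frac{139436709437}{180553524690}$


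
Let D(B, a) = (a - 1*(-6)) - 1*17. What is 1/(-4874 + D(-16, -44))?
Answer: -1/4929 ≈ -0.00020288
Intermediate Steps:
D(B, a) = -11 + a (D(B, a) = (a + 6) - 17 = (6 + a) - 17 = -11 + a)
1/(-4874 + D(-16, -44)) = 1/(-4874 + (-11 - 44)) = 1/(-4874 - 55) = 1/(-4929) = -1/4929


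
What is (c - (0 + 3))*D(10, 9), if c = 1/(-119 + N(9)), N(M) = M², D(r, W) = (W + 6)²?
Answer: -25875/38 ≈ -680.92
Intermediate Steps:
D(r, W) = (6 + W)²
c = -1/38 (c = 1/(-119 + 9²) = 1/(-119 + 81) = 1/(-38) = -1/38 ≈ -0.026316)
(c - (0 + 3))*D(10, 9) = (-1/38 - (0 + 3))*(6 + 9)² = (-1/38 - 1*3)*15² = (-1/38 - 3)*225 = -115/38*225 = -25875/38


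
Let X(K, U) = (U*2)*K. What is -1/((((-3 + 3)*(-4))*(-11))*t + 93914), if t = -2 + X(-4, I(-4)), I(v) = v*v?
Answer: -1/93914 ≈ -1.0648e-5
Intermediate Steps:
I(v) = v²
X(K, U) = 2*K*U (X(K, U) = (2*U)*K = 2*K*U)
t = -130 (t = -2 + 2*(-4)*(-4)² = -2 + 2*(-4)*16 = -2 - 128 = -130)
-1/((((-3 + 3)*(-4))*(-11))*t + 93914) = -1/((((-3 + 3)*(-4))*(-11))*(-130) + 93914) = -1/(((0*(-4))*(-11))*(-130) + 93914) = -1/((0*(-11))*(-130) + 93914) = -1/(0*(-130) + 93914) = -1/(0 + 93914) = -1/93914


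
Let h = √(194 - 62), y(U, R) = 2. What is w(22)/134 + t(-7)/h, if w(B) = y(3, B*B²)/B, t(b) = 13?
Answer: 1/1474 + 13*√33/66 ≈ 1.1322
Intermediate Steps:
w(B) = 2/B
h = 2*√33 (h = √132 = 2*√33 ≈ 11.489)
w(22)/134 + t(-7)/h = (2/22)/134 + 13/((2*√33)) = (2*(1/22))*(1/134) + 13*(√33/66) = (1/11)*(1/134) + 13*√33/66 = 1/1474 + 13*√33/66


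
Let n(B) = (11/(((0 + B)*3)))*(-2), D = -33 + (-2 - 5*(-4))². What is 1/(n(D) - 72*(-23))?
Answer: 873/1445666 ≈ 0.00060387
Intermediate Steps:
D = 291 (D = -33 + (-2 + 20)² = -33 + 18² = -33 + 324 = 291)
n(B) = -22/(3*B) (n(B) = (11/((B*3)))*(-2) = (11/((3*B)))*(-2) = (11*(1/(3*B)))*(-2) = (11/(3*B))*(-2) = -22/(3*B))
1/(n(D) - 72*(-23)) = 1/(-22/3/291 - 72*(-23)) = 1/(-22/3*1/291 + 1656) = 1/(-22/873 + 1656) = 1/(1445666/873) = 873/1445666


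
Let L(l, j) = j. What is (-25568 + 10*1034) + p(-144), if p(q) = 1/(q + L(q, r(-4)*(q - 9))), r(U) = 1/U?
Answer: -6441448/423 ≈ -15228.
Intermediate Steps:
p(q) = 1/(9/4 + 3*q/4) (p(q) = 1/(q + (q - 9)/(-4)) = 1/(q - (-9 + q)/4) = 1/(q + (9/4 - q/4)) = 1/(9/4 + 3*q/4))
(-25568 + 10*1034) + p(-144) = (-25568 + 10*1034) + 4/(3*(3 - 144)) = (-25568 + 10340) + (4/3)/(-141) = -15228 + (4/3)*(-1/141) = -15228 - 4/423 = -6441448/423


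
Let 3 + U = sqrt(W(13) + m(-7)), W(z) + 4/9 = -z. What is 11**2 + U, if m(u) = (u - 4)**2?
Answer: 118 + 22*sqrt(2)/3 ≈ 128.37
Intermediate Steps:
m(u) = (-4 + u)**2
W(z) = -4/9 - z
U = -3 + 22*sqrt(2)/3 (U = -3 + sqrt((-4/9 - 1*13) + (-4 - 7)**2) = -3 + sqrt((-4/9 - 13) + (-11)**2) = -3 + sqrt(-121/9 + 121) = -3 + sqrt(968/9) = -3 + 22*sqrt(2)/3 ≈ 7.3709)
11**2 + U = 11**2 + (-3 + 22*sqrt(2)/3) = 121 + (-3 + 22*sqrt(2)/3) = 118 + 22*sqrt(2)/3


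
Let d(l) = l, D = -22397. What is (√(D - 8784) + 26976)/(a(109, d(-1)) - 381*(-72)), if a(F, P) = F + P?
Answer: 2248/2295 + I*√31181/27540 ≈ 0.97952 + 0.0064118*I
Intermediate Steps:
(√(D - 8784) + 26976)/(a(109, d(-1)) - 381*(-72)) = (√(-22397 - 8784) + 26976)/((109 - 1) - 381*(-72)) = (√(-31181) + 26976)/(108 + 27432) = (I*√31181 + 26976)/27540 = (26976 + I*√31181)*(1/27540) = 2248/2295 + I*√31181/27540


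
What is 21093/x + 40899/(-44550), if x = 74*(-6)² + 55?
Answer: 276162923/40377150 ≈ 6.8396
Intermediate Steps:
x = 2719 (x = 74*36 + 55 = 2664 + 55 = 2719)
21093/x + 40899/(-44550) = 21093/2719 + 40899/(-44550) = 21093*(1/2719) + 40899*(-1/44550) = 21093/2719 - 13633/14850 = 276162923/40377150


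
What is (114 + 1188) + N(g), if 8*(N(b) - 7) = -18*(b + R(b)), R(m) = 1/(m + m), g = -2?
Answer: 21025/16 ≈ 1314.1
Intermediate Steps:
R(m) = 1/(2*m)
N(b) = 7 - 9*b/4 - 9/(8*b) (N(b) = 7 + (-18*(b + 1/(2*b)))/8 = 7 + (-18*b - 9/b)/8 = 7 + (-9*b/4 - 9/(8*b)) = 7 - 9*b/4 - 9/(8*b))
(114 + 1188) + N(g) = (114 + 1188) + (7 - 9/4*(-2) - 9/8/(-2)) = 1302 + (7 + 9/2 - 9/8*(-½)) = 1302 + (7 + 9/2 + 9/16) = 1302 + 193/16 = 21025/16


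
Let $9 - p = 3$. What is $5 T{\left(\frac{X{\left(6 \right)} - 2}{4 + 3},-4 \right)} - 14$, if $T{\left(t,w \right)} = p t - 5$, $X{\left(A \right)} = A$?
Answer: $- \frac{153}{7} \approx -21.857$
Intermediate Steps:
$p = 6$ ($p = 9 - 3 = 6$)
$T{\left(t,w \right)} = -5 + 6 t$ ($T{\left(t,w \right)} = 6 t - 5 = -5 + 6 t$)
$5 T{\left(\frac{X{\left(6 \right)} - 2}{4 + 3},-4 \right)} - 14 = 5 \left(-5 + 6 \frac{6 - 2}{4 + 3}\right) - 14 = 5 \left(-5 + 6 \cdot \frac{4}{7}\right) - 14 = 5 \left(-5 + \frac{24}{7}\right) - 14 = 5 \left(- \frac{11}{7}\right) - 14 = - \frac{55}{7} - 14 = - \frac{153}{7}$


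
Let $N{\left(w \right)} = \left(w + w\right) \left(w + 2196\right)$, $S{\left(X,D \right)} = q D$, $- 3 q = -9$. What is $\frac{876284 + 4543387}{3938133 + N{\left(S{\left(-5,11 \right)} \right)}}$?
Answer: $\frac{1806557}{1361749} \approx 1.3266$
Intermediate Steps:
$q = 3$ ($q = \left(- \frac{1}{3}\right) \left(-9\right) = 3$)
$S{\left(X,D \right)} = 3 D$
$N{\left(w \right)} = 2 w \left(2196 + w\right)$
$\frac{876284 + 4543387}{3938133 + N{\left(S{\left(-5,11 \right)} \right)}} = \frac{876284 + 4543387}{3938133 + 2 \cdot 3 \cdot 11 \left(2196 + 3 \cdot 11\right)} = \frac{5419671}{3938133 + 2 \cdot 33 \left(2196 + 33\right)} = \frac{5419671}{3938133 + 2 \cdot 33 \cdot 2229} = \frac{5419671}{3938133 + 147114} = \frac{5419671}{4085247} = 5419671 \cdot \frac{1}{4085247} = \frac{1806557}{1361749}$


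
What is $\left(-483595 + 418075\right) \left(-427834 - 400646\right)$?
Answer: $54282009600$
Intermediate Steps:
$\left(-483595 + 418075\right) \left(-427834 - 400646\right) = \left(-65520\right) \left(-828480\right) = 54282009600$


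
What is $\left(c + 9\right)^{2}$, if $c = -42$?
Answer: $1089$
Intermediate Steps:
$\left(c + 9\right)^{2} = \left(-42 + 9\right)^{2} = \left(-33\right)^{2} = 1089$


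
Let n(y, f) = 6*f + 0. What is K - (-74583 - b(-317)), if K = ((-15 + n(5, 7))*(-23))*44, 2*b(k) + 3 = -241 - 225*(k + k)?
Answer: 118462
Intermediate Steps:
n(y, f) = 6*f
b(k) = -122 - 225*k (b(k) = -3/2 + (-241 - 225*(k + k))/2 = -3/2 + (-241 - 450*k)/2 = -3/2 + (-241/2 - 225*k) = -122 - 225*k)
K = -27324 (K = ((-15 + 6*7)*(-23))*44 = ((-15 + 42)*(-23))*44 = (27*(-23))*44 = -621*44 = -27324)
K - (-74583 - b(-317)) = -27324 - (-74583 - (-122 - 225*(-317))) = -27324 - (-74583 - (-122 + 71325)) = -27324 - (-74583 - 1*71203) = -27324 - (-74583 - 71203) = -27324 - 1*(-145786) = -27324 + 145786 = 118462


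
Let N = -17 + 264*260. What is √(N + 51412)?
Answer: √120035 ≈ 346.46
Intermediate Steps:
N = 68623 (N = -17 + 68640 = 68623)
√(N + 51412) = √(68623 + 51412) = √120035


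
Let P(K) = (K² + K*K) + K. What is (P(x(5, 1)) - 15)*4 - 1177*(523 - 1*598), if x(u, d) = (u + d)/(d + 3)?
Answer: 88239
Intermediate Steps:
x(u, d) = (d + u)/(3 + d)
P(K) = K + 2*K² (P(K) = (K² + K²) + K = 2*K² + K = K + 2*K²)
(P(x(5, 1)) - 15)*4 - 1177*(523 - 1*598) = (((1 + 5)/(3 + 1))*(1 + 2*((1 + 5)/(3 + 1))) - 15)*4 - 1177*(523 - 1*598) = ((6/4)*(1 + 2*(6/4)) - 15)*4 - 1177*(523 - 598) = (((¼)*6)*(1 + 2*((¼)*6)) - 15)*4 - 1177*(-75) = (3*(1 + 2*(3/2))/2 - 15)*4 + 88275 = (3*(1 + 3)/2 - 15)*4 + 88275 = ((3/2)*4 - 15)*4 + 88275 = (6 - 15)*4 + 88275 = -9*4 + 88275 = -36 + 88275 = 88239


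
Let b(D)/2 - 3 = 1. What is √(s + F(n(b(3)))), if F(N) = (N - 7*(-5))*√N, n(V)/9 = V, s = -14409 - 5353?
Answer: √(-19762 + 642*√2) ≈ 137.31*I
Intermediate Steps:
b(D) = 8 (b(D) = 6 + 2*1 = 6 + 2 = 8)
s = -19762
n(V) = 9*V
F(N) = √N*(35 + N) (F(N) = (N + 35)*√N = (35 + N)*√N = √N*(35 + N))
√(s + F(n(b(3)))) = √(-19762 + √(9*8)*(35 + 9*8)) = √(-19762 + √72*(35 + 72)) = √(-19762 + (6*√2)*107) = √(-19762 + 642*√2)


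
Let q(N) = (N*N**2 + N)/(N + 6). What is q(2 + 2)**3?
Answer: 39304/125 ≈ 314.43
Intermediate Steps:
q(N) = (N + N**3)/(6 + N) (q(N) = (N**3 + N)/(6 + N) = (N + N**3)/(6 + N))
q(2 + 2)**3 = (((2 + 2) + (2 + 2)**3)/(6 + (2 + 2)))**3 = ((4 + 4**3)/(6 + 4))**3 = ((4 + 64)/10)**3 = ((1/10)*68)**3 = (34/5)**3 = 39304/125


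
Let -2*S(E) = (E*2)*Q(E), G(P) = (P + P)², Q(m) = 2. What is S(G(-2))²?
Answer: 1024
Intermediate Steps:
G(P) = 4*P² (G(P) = (2*P)² = 4*P²)
S(E) = -2*E (S(E) = -E*2*2/2 = -2*E*2/2 = -2*E)
S(G(-2))² = (-8*(-2)²)² = (-8*4)² = (-2*16)² = (-32)² = 1024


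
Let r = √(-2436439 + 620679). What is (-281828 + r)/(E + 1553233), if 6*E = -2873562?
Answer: -140914/537153 + 2*I*√113485/537153 ≈ -0.26233 + 0.0012543*I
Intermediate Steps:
r = 4*I*√113485 (r = √(-1815760) = 4*I*√113485 ≈ 1347.5*I)
E = -478927 (E = (⅙)*(-2873562) = -478927)
(-281828 + r)/(E + 1553233) = (-281828 + 4*I*√113485)/(-478927 + 1553233) = (-281828 + 4*I*√113485)/1074306 = (-281828 + 4*I*√113485)*(1/1074306) = -140914/537153 + 2*I*√113485/537153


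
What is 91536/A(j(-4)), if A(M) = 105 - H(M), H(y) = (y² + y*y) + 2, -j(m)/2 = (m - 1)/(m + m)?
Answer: 732288/799 ≈ 916.51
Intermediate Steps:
j(m) = -(-1 + m)/m (j(m) = -2*(m - 1)/(m + m) = -2*(-1 + m)/(2*m) = -2*(-1 + m)*1/(2*m) = -(-1 + m)/m)
H(y) = 2 + 2*y² (H(y) = (y² + y²) + 2 = 2*y² + 2 = 2 + 2*y²)
A(M) = 103 - 2*M² (A(M) = 105 - (2 + 2*M²) = 105 + (-2 - 2*M²) = 103 - 2*M²)
91536/A(j(-4)) = 91536/(103 - 2*(1 - 1*(-4))²/16) = 91536/(103 - 2*(1 + 4)²/16) = 91536/(103 - 2*(-¼*5)²) = 91536/(103 - 2*(-5/4)²) = 91536/(103 - 2*25/16) = 91536/(103 - 25/8) = 91536/(799/8) = 91536*(8/799) = 732288/799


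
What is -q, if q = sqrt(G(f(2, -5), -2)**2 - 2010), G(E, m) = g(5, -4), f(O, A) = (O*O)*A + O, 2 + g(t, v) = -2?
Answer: -I*sqrt(1994) ≈ -44.654*I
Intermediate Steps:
g(t, v) = -4 (g(t, v) = -2 - 2 = -4)
f(O, A) = O + A*O**2 (f(O, A) = O**2*A + O = A*O**2 + O = O + A*O**2)
G(E, m) = -4
q = I*sqrt(1994) (q = sqrt((-4)**2 - 2010) = sqrt(16 - 2010) = sqrt(-1994) = I*sqrt(1994) ≈ 44.654*I)
-q = -I*sqrt(1994)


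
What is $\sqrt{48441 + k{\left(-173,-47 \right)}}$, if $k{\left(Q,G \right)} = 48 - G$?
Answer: $2 \sqrt{12134} \approx 220.31$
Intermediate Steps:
$\sqrt{48441 + k{\left(-173,-47 \right)}} = \sqrt{48441 + \left(48 - -47\right)} = \sqrt{48441 + \left(48 + 47\right)} = \sqrt{48441 + 95} = \sqrt{48536} = 2 \sqrt{12134}$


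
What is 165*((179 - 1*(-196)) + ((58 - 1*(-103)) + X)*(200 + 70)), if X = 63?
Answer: 10041075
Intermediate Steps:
165*((179 - 1*(-196)) + ((58 - 1*(-103)) + X)*(200 + 70)) = 165*((179 - 1*(-196)) + ((58 - 1*(-103)) + 63)*(200 + 70)) = 165*((179 + 196) + ((58 + 103) + 63)*270) = 165*(375 + (161 + 63)*270) = 165*(375 + 224*270) = 165*(375 + 60480) = 165*60855 = 10041075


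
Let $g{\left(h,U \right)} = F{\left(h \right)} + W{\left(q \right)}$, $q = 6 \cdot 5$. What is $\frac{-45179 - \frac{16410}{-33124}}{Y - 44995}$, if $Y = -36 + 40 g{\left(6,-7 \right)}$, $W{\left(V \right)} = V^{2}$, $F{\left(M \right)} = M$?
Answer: $\frac{748246393}{145596542} \approx 5.1392$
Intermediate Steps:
$q = 30$
$g{\left(h,U \right)} = 900 + h$ ($g{\left(h,U \right)} = h + 30^{2} = h + 900 = 900 + h$)
$Y = 36204$ ($Y = -36 + 40 \left(900 + 6\right) = -36 + 40 \cdot 906 = -36 + 36240 = 36204$)
$\frac{-45179 - \frac{16410}{-33124}}{Y - 44995} = \frac{-45179 - \frac{16410}{-33124}}{36204 - 44995} = \frac{-45179 - - \frac{8205}{16562}}{-8791} = \left(-45179 + \frac{8205}{16562}\right) \left(- \frac{1}{8791}\right) = \left(- \frac{748246393}{16562}\right) \left(- \frac{1}{8791}\right) = \frac{748246393}{145596542}$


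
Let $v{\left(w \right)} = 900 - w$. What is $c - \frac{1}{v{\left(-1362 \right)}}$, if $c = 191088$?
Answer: $\frac{432241055}{2262} \approx 1.9109 \cdot 10^{5}$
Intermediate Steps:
$c - \frac{1}{v{\left(-1362 \right)}} = 191088 - \frac{1}{900 - -1362} = 191088 - \frac{1}{900 + 1362} = 191088 - \frac{1}{2262} = \frac{432241055}{2262}$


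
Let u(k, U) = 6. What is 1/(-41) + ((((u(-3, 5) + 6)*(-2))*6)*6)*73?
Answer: -2585953/41 ≈ -63072.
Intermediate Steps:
1/(-41) + ((((u(-3, 5) + 6)*(-2))*6)*6)*73 = 1/(-41) + ((((6 + 6)*(-2))*6)*6)*73 = -1/41 + (((12*(-2))*6)*6)*73 = -1/41 + (-24*6*6)*73 = -1/41 - 144*6*73 = -1/41 - 864*73 = -1/41 - 63072 = -2585953/41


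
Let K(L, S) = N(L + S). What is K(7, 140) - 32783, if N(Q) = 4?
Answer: -32779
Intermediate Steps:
K(L, S) = 4
K(7, 140) - 32783 = 4 - 32783 = -32779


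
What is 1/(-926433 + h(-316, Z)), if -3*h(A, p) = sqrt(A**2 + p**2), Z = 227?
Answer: -8337897/7724502780016 + 3*sqrt(151385)/7724502780016 ≈ -1.0793e-6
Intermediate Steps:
h(A, p) = -sqrt(A**2 + p**2)/3
1/(-926433 + h(-316, Z)) = 1/(-926433 - sqrt((-316)**2 + 227**2)/3) = 1/(-926433 - sqrt(99856 + 51529)/3) = 1/(-926433 - sqrt(151385)/3)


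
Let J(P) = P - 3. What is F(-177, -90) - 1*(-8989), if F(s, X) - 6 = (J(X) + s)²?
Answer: 81895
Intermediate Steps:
J(P) = -3 + P
F(s, X) = 6 + (-3 + X + s)² (F(s, X) = 6 + ((-3 + X) + s)² = 6 + (-3 + X + s)²)
F(-177, -90) - 1*(-8989) = (6 + (-3 - 90 - 177)²) - 1*(-8989) = (6 + (-270)²) + 8989 = (6 + 72900) + 8989 = 72906 + 8989 = 81895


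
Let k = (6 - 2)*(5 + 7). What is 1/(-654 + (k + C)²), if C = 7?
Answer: 1/2371 ≈ 0.00042176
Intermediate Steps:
k = 48 (k = 4*12 = 48)
1/(-654 + (k + C)²) = 1/(-654 + (48 + 7)²) = 1/(-654 + 55²) = 1/(-654 + 3025) = 1/2371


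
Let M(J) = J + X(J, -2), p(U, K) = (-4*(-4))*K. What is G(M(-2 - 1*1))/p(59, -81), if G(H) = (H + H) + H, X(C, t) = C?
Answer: 1/72 ≈ 0.013889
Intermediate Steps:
p(U, K) = 16*K
M(J) = 2*J (M(J) = J + J = 2*J)
G(H) = 3*H (G(H) = 2*H + H = 3*H)
G(M(-2 - 1*1))/p(59, -81) = (3*(2*(-2 - 1*1)))/((16*(-81))) = (3*(2*(-2 - 1)))/(-1296) = (3*(2*(-3)))*(-1/1296) = (3*(-6))*(-1/1296) = -18*(-1/1296) = 1/72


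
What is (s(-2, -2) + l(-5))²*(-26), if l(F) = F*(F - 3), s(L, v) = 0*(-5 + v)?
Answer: -41600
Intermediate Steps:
s(L, v) = 0
l(F) = F*(-3 + F)
(s(-2, -2) + l(-5))²*(-26) = (0 - 5*(-3 - 5))²*(-26) = (0 - 5*(-8))²*(-26) = (0 + 40)²*(-26) = 40²*(-26) = 1600*(-26) = -41600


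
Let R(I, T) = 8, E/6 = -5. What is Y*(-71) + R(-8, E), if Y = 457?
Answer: -32439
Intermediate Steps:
E = -30 (E = 6*(-5) = -30)
Y*(-71) + R(-8, E) = 457*(-71) + 8 = -32447 + 8 = -32439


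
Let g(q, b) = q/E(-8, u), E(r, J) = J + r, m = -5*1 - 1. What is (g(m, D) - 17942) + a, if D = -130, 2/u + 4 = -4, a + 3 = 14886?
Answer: -33641/11 ≈ -3058.3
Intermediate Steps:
a = 14883 (a = -3 + 14886 = 14883)
u = -¼ (u = 2/(-4 - 4) = 2/(-8) = 2*(-⅛) = -¼ ≈ -0.25000)
m = -6 (m = -5 - 1 = -6)
g(q, b) = -4*q/33 (g(q, b) = q/(-¼ - 8) = q/(-33/4) = q*(-4/33) = -4*q/33)
(g(m, D) - 17942) + a = (-4/33*(-6) - 17942) + 14883 = (8/11 - 17942) + 14883 = -197354/11 + 14883 = -33641/11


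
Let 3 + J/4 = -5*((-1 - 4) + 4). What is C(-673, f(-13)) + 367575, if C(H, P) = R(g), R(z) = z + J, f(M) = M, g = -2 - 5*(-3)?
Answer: 367596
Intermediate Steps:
g = 13 (g = -2 + 15 = 13)
J = 8 (J = -12 + 4*(-5*((-1 - 4) + 4)) = -12 + 4*(-5*(-5 + 4)) = -12 + 4*(-5*(-1)) = -12 + 4*5 = -12 + 20 = 8)
R(z) = 8 + z (R(z) = z + 8 = 8 + z)
C(H, P) = 21 (C(H, P) = 8 + 13 = 21)
C(-673, f(-13)) + 367575 = 21 + 367575 = 367596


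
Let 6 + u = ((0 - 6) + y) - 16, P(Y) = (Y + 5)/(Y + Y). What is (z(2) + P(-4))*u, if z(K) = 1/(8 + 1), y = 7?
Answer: 7/24 ≈ 0.29167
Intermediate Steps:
z(K) = ⅑ (z(K) = 1/9 = ⅑)
P(Y) = (5 + Y)/(2*Y) (P(Y) = (5 + Y)/((2*Y)) = (5 + Y)*(1/(2*Y)) = (5 + Y)/(2*Y))
u = -21 (u = -6 + (((0 - 6) + 7) - 16) = -6 + ((-6 + 7) - 16) = -6 + (1 - 16) = -6 - 15 = -21)
(z(2) + P(-4))*u = (⅑ + (½)*(5 - 4)/(-4))*(-21) = (⅑ + (½)*(-¼)*1)*(-21) = (⅑ - ⅛)*(-21) = -1/72*(-21) = 7/24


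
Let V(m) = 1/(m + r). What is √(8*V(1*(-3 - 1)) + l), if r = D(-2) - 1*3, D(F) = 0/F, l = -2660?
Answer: 2*I*√32599/7 ≈ 51.586*I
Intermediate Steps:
D(F) = 0
r = -3 (r = 0 - 1*3 = 0 - 3 = -3)
V(m) = 1/(-3 + m) (V(m) = 1/(m - 3) = 1/(-3 + m))
√(8*V(1*(-3 - 1)) + l) = √(8/(-3 + 1*(-3 - 1)) - 2660) = √(8/(-3 + 1*(-4)) - 2660) = √(8/(-3 - 4) - 2660) = √(8/(-7) - 2660) = √(8*(-⅐) - 2660) = √(-8/7 - 2660) = √(-18628/7) = 2*I*√32599/7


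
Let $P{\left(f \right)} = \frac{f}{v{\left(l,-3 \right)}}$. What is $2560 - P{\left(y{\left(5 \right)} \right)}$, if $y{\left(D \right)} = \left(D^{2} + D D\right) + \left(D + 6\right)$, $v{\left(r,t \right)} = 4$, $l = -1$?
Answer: $\frac{10179}{4} \approx 2544.8$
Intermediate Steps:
$y{\left(D \right)} = 6 + D + 2 D^{2}$ ($y{\left(D \right)} = \left(D^{2} + D^{2}\right) + \left(6 + D\right) = 2 D^{2} + \left(6 + D\right) = 6 + D + 2 D^{2}$)
$P{\left(f \right)} = \frac{f}{4}$
$2560 - P{\left(y{\left(5 \right)} \right)} = 2560 - \frac{6 + 5 + 2 \cdot 5^{2}}{4} = 2560 - \frac{6 + 5 + 2 \cdot 25}{4} = 2560 - \frac{6 + 5 + 50}{4} = 2560 - \frac{1}{4} \cdot 61 = 2560 - \frac{61}{4} = \frac{10179}{4}$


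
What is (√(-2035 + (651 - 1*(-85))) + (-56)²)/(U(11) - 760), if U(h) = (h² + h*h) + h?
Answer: -3136/507 - I*√1299/507 ≈ -6.1854 - 0.071088*I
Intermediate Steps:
U(h) = h + 2*h² (U(h) = (h² + h²) + h = 2*h² + h = h + 2*h²)
(√(-2035 + (651 - 1*(-85))) + (-56)²)/(U(11) - 760) = (√(-2035 + (651 - 1*(-85))) + (-56)²)/(11*(1 + 2*11) - 760) = (√(-2035 + (651 + 85)) + 3136)/(11*(1 + 22) - 760) = (√(-2035 + 736) + 3136)/(11*23 - 760) = (√(-1299) + 3136)/(253 - 760) = (I*√1299 + 3136)/(-507) = (3136 + I*√1299)*(-1/507) = -3136/507 - I*√1299/507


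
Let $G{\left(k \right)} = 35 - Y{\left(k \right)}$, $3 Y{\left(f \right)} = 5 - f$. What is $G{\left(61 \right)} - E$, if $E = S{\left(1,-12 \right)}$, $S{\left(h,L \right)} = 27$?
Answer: $\frac{80}{3} \approx 26.667$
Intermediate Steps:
$Y{\left(f \right)} = \frac{5}{3} - \frac{f}{3}$ ($Y{\left(f \right)} = \frac{5 - f}{3} = \frac{5}{3} - \frac{f}{3}$)
$G{\left(k \right)} = \frac{100}{3} + \frac{k}{3}$ ($G{\left(k \right)} = 35 - \left(\frac{5}{3} - \frac{k}{3}\right) = 35 + \left(- \frac{5}{3} + \frac{k}{3}\right) = \frac{100}{3} + \frac{k}{3}$)
$E = 27$
$G{\left(61 \right)} - E = \left(\frac{100}{3} + \frac{1}{3} \cdot 61\right) - 27 = \left(\frac{100}{3} + \frac{61}{3}\right) - 27 = \frac{161}{3} - 27 = \frac{80}{3}$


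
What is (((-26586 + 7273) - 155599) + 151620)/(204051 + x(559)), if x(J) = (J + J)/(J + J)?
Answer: -5823/51013 ≈ -0.11415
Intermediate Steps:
x(J) = 1 (x(J) = (2*J)/((2*J)) = (2*J)*(1/(2*J)) = 1)
(((-26586 + 7273) - 155599) + 151620)/(204051 + x(559)) = (((-26586 + 7273) - 155599) + 151620)/(204051 + 1) = ((-19313 - 155599) + 151620)/204052 = (-174912 + 151620)*(1/204052) = -23292*1/204052 = -5823/51013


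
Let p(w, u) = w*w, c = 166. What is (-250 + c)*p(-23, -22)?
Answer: -44436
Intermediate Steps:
p(w, u) = w²
(-250 + c)*p(-23, -22) = (-250 + 166)*(-23)² = -84*529 = -44436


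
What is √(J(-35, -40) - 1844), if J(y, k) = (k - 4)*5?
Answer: 4*I*√129 ≈ 45.431*I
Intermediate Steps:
J(y, k) = -20 + 5*k (J(y, k) = (-4 + k)*5 = -20 + 5*k)
√(J(-35, -40) - 1844) = √((-20 + 5*(-40)) - 1844) = √((-20 - 200) - 1844) = √(-220 - 1844) = √(-2064) = 4*I*√129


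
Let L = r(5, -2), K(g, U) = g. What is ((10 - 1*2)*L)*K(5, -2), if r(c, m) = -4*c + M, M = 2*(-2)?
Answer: -960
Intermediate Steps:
M = -4
r(c, m) = -4 - 4*c (r(c, m) = -4*c - 4 = -4 - 4*c)
L = -24 (L = -4 - 4*5 = -4 - 20 = -24)
((10 - 1*2)*L)*K(5, -2) = ((10 - 1*2)*(-24))*5 = ((10 - 2)*(-24))*5 = (8*(-24))*5 = -192*5 = -960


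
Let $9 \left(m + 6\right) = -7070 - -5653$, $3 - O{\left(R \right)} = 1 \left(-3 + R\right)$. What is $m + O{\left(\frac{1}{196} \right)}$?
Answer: $- \frac{277741}{1764} \approx -157.45$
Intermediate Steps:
$O{\left(R \right)} = 6 - R$ ($O{\left(R \right)} = 3 - 1 \left(-3 + R\right) = 3 - \left(-3 + R\right) = 6 - R$)
$m = - \frac{1471}{9}$ ($m = -6 + \frac{-7070 - -5653}{9} = -6 + \frac{-7070 + 5653}{9} = -6 + \frac{1}{9} \left(-1417\right) = -6 - \frac{1417}{9} = - \frac{1471}{9} \approx -163.44$)
$m + O{\left(\frac{1}{196} \right)} = - \frac{1471}{9} + \left(6 - \frac{1}{196}\right) = - \frac{1471}{9} + \frac{1175}{196} = - \frac{277741}{1764}$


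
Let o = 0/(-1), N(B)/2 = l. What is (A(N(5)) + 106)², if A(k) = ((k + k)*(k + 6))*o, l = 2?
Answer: 11236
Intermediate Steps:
N(B) = 4 (N(B) = 2*2 = 4)
o = 0 (o = 0*(-1) = 0)
A(k) = 0 (A(k) = ((k + k)*(k + 6))*0 = ((2*k)*(6 + k))*0 = (2*k*(6 + k))*0 = 0)
(A(N(5)) + 106)² = (0 + 106)² = 106² = 11236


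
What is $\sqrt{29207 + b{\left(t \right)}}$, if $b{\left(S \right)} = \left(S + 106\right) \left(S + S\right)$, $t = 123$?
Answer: $\sqrt{85541} \approx 292.47$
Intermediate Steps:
$b{\left(S \right)} = 2 S \left(106 + S\right)$ ($b{\left(S \right)} = \left(106 + S\right) 2 S = 2 S \left(106 + S\right)$)
$\sqrt{29207 + b{\left(t \right)}} = \sqrt{29207 + 2 \cdot 123 \left(106 + 123\right)} = \sqrt{29207 + 2 \cdot 123 \cdot 229} = \sqrt{29207 + 56334} = \sqrt{85541}$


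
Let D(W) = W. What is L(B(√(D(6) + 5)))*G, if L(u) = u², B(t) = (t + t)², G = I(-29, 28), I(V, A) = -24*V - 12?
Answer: 1324224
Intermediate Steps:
I(V, A) = -12 - 24*V
G = 684 (G = -12 - 24*(-29) = -12 + 696 = 684)
B(t) = 4*t² (B(t) = (2*t)² = 4*t²)
L(B(√(D(6) + 5)))*G = (4*(√(6 + 5))²)²*684 = (4*(√11)²)²*684 = (4*11)²*684 = 44²*684 = 1936*684 = 1324224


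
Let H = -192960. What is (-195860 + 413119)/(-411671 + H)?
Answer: -217259/604631 ≈ -0.35932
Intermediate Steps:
(-195860 + 413119)/(-411671 + H) = (-195860 + 413119)/(-411671 - 192960) = 217259/(-604631) = 217259*(-1/604631) = -217259/604631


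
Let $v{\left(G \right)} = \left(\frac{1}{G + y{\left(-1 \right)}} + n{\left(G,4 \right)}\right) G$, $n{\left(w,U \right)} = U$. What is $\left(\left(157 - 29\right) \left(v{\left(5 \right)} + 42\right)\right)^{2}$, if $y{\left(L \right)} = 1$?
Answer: $\frac{582160384}{9} \approx 6.4684 \cdot 10^{7}$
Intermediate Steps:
$v{\left(G \right)} = G \left(4 + \frac{1}{1 + G}\right)$ ($v{\left(G \right)} = \left(\frac{1}{G + 1} + 4\right) G = \left(\frac{1}{1 + G} + 4\right) G = \left(4 + \frac{1}{1 + G}\right) G = G \left(4 + \frac{1}{1 + G}\right)$)
$\left(\left(157 - 29\right) \left(v{\left(5 \right)} + 42\right)\right)^{2} = \left(\left(157 - 29\right) \left(\frac{5 \left(5 + 4 \cdot 5\right)}{1 + 5} + 42\right)\right)^{2} = \left(128 \left(\frac{5 \left(5 + 20\right)}{6} + 42\right)\right)^{2} = \left(128 \left(5 \cdot \frac{1}{6} \cdot 25 + 42\right)\right)^{2} = \left(128 \left(\frac{125}{6} + 42\right)\right)^{2} = \left(128 \cdot \frac{377}{6}\right)^{2} = \left(\frac{24128}{3}\right)^{2} = \frac{582160384}{9}$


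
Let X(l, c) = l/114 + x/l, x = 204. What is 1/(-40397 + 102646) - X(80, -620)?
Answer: -230755903/70963860 ≈ -3.2517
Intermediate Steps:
X(l, c) = 204/l + l/114 (X(l, c) = l/114 + 204/l = 204/l + l/114)
1/(-40397 + 102646) - X(80, -620) = 1/(-40397 + 102646) - (204/80 + (1/114)*80) = 1/62249 - (204*(1/80) + 40/57) = 1/62249 - (51/20 + 40/57) = 1/62249 - 1*3707/1140 = 1/62249 - 3707/1140 = -230755903/70963860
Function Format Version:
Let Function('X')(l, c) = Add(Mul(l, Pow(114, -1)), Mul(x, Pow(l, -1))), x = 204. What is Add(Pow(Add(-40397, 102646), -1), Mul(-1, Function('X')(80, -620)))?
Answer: Rational(-230755903, 70963860) ≈ -3.2517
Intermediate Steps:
Function('X')(l, c) = Add(Mul(204, Pow(l, -1)), Mul(Rational(1, 114), l)) (Function('X')(l, c) = Add(Mul(l, Pow(114, -1)), Mul(204, Pow(l, -1))) = Add(Mul(l, Rational(1, 114)), Mul(204, Pow(l, -1))) = Add(Mul(Rational(1, 114), l), Mul(204, Pow(l, -1))) = Add(Mul(204, Pow(l, -1)), Mul(Rational(1, 114), l)))
Add(Pow(Add(-40397, 102646), -1), Mul(-1, Function('X')(80, -620))) = Add(Pow(Add(-40397, 102646), -1), Mul(-1, Add(Mul(204, Pow(80, -1)), Mul(Rational(1, 114), 80)))) = Add(Pow(62249, -1), Mul(-1, Add(Mul(204, Rational(1, 80)), Rational(40, 57)))) = Add(Rational(1, 62249), Mul(-1, Add(Rational(51, 20), Rational(40, 57)))) = Add(Rational(1, 62249), Mul(-1, Rational(3707, 1140))) = Add(Rational(1, 62249), Rational(-3707, 1140)) = Rational(-230755903, 70963860)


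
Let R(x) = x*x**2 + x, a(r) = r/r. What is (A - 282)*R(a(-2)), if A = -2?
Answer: -568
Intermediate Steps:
a(r) = 1
R(x) = x + x**3 (R(x) = x**3 + x = x + x**3)
(A - 282)*R(a(-2)) = (-2 - 282)*(1 + 1**3) = -284*(1 + 1) = -284*2 = -568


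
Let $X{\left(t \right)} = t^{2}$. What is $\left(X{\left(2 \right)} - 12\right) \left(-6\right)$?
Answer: $48$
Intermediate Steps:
$\left(X{\left(2 \right)} - 12\right) \left(-6\right) = \left(2^{2} - 12\right) \left(-6\right) = \left(4 - 12\right) \left(-6\right) = \left(-8\right) \left(-6\right) = 48$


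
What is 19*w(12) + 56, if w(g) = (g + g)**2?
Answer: 11000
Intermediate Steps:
w(g) = 4*g**2 (w(g) = (2*g)**2 = 4*g**2)
19*w(12) + 56 = 19*(4*12**2) + 56 = 19*(4*144) + 56 = 19*576 + 56 = 10944 + 56 = 11000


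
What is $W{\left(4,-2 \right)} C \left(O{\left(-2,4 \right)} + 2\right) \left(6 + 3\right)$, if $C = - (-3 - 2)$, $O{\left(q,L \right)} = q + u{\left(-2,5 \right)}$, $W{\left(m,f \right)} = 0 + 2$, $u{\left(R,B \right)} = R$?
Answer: $-180$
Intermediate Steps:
$W{\left(m,f \right)} = 2$
$O{\left(q,L \right)} = -2 + q$ ($O{\left(q,L \right)} = q - 2 = -2 + q$)
$C = 5$ ($C = \left(-1\right) \left(-5\right) = 5$)
$W{\left(4,-2 \right)} C \left(O{\left(-2,4 \right)} + 2\right) \left(6 + 3\right) = 2 \cdot 5 \left(\left(-2 - 2\right) + 2\right) \left(6 + 3\right) = 10 \left(-4 + 2\right) 9 = 10 \left(\left(-2\right) 9\right) = 10 \left(-18\right) = -180$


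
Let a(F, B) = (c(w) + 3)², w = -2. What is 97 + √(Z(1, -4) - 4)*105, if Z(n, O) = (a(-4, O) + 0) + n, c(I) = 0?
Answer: 97 + 105*√6 ≈ 354.20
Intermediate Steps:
a(F, B) = 9 (a(F, B) = (0 + 3)² = 3² = 9)
Z(n, O) = 9 + n (Z(n, O) = (9 + 0) + n = 9 + n)
97 + √(Z(1, -4) - 4)*105 = 97 + √((9 + 1) - 4)*105 = 97 + √(10 - 4)*105 = 97 + √6*105 = 97 + 105*√6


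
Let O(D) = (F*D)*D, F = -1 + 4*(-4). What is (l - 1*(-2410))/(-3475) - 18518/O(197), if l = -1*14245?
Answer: 7992413/2327555 ≈ 3.4338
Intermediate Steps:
F = -17 (F = -1 - 16 = -17)
l = -14245
O(D) = -17*D² (O(D) = (-17*D)*D = -17*D²)
(l - 1*(-2410))/(-3475) - 18518/O(197) = (-14245 - 1*(-2410))/(-3475) - 18518/((-17*197²)) = (-14245 + 2410)*(-1/3475) - 18518/((-17*38809)) = -11835*(-1/3475) - 18518/(-659753) = 2367/695 - 18518*(-1/659753) = 2367/695 + 94/3349 = 7992413/2327555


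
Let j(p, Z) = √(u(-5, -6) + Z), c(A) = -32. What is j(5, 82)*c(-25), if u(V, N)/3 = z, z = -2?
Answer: -64*√19 ≈ -278.97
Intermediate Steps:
u(V, N) = -6 (u(V, N) = 3*(-2) = -6)
j(p, Z) = √(-6 + Z)
j(5, 82)*c(-25) = √(-6 + 82)*(-32) = √76*(-32) = (2*√19)*(-32) = -64*√19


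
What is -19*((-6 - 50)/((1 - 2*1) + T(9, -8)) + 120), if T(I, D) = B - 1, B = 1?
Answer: -3344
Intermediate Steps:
T(I, D) = 0 (T(I, D) = 1 - 1 = 0)
-19*((-6 - 50)/((1 - 2*1) + T(9, -8)) + 120) = -19*((-6 - 50)/((1 - 2*1) + 0) + 120) = -19*(-56/((1 - 2) + 0) + 120) = -19*(-56/(-1 + 0) + 120) = -19*(-56/(-1) + 120) = -19*(-56*(-1) + 120) = -19*(56 + 120) = -19*176 = -3344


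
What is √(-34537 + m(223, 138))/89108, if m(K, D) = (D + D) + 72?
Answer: I*√34189/89108 ≈ 0.002075*I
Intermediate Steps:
m(K, D) = 72 + 2*D (m(K, D) = 2*D + 72 = 72 + 2*D)
√(-34537 + m(223, 138))/89108 = √(-34537 + (72 + 2*138))/89108 = √(-34537 + (72 + 276))*(1/89108) = √(-34537 + 348)*(1/89108) = √(-34189)*(1/89108) = (I*√34189)*(1/89108) = I*√34189/89108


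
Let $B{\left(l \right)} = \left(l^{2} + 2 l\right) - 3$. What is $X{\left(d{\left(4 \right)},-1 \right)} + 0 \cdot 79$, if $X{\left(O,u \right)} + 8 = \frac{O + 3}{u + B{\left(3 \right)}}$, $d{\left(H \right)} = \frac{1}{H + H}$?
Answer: $- \frac{679}{88} \approx -7.7159$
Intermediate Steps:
$d{\left(H \right)} = \frac{1}{2 H}$
$B{\left(l \right)} = -3 + l^{2} + 2 l$
$X{\left(O,u \right)} = -8 + \frac{3 + O}{12 + u}$ ($X{\left(O,u \right)} = -8 + \frac{O + 3}{u + \left(-3 + 3^{2} + 2 \cdot 3\right)} = -8 + \frac{3 + O}{u + \left(-3 + 9 + 6\right)} = -8 + \frac{3 + O}{u + 12} = -8 + \frac{3 + O}{12 + u}$)
$X{\left(d{\left(4 \right)},-1 \right)} + 0 \cdot 79 = \frac{-93 + \frac{1}{2 \cdot 4} - -8}{12 - 1} + 0 \cdot 79 = \frac{-93 + \frac{1}{2} \cdot \frac{1}{4} + 8}{11} + 0 = \frac{-93 + \frac{1}{8} + 8}{11} + 0 = \frac{1}{11} \left(- \frac{679}{8}\right) + 0 = - \frac{679}{88} + 0 = - \frac{679}{88}$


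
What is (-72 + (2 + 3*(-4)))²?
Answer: 6724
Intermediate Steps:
(-72 + (2 + 3*(-4)))² = (-72 + (2 - 12))² = (-72 - 10)² = (-82)² = 6724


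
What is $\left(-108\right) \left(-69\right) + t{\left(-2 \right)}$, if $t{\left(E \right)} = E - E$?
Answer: $7452$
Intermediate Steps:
$t{\left(E \right)} = 0$
$\left(-108\right) \left(-69\right) + t{\left(-2 \right)} = \left(-108\right) \left(-69\right) + 0 = 7452 + 0 = 7452$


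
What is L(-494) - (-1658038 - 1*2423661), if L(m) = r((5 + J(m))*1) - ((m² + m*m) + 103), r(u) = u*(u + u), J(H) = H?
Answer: 4071766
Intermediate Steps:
r(u) = 2*u² (r(u) = u*(2*u) = 2*u²)
L(m) = -103 - 2*m² + 2*(5 + m)² (L(m) = 2*((5 + m)*1)² - ((m² + m*m) + 103) = 2*(5 + m)² - ((m² + m²) + 103) = 2*(5 + m)² - (2*m² + 103) = 2*(5 + m)² - (103 + 2*m²) = 2*(5 + m)² + (-103 - 2*m²) = -103 - 2*m² + 2*(5 + m)²)
L(-494) - (-1658038 - 1*2423661) = (-53 + 20*(-494)) - (-1658038 - 1*2423661) = (-53 - 9880) - (-1658038 - 2423661) = -9933 - 1*(-4081699) = -9933 + 4081699 = 4071766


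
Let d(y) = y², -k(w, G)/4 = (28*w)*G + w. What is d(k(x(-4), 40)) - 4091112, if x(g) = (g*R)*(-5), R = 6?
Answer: 289525995288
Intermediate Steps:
x(g) = -30*g (x(g) = (g*6)*(-5) = (6*g)*(-5) = -30*g)
k(w, G) = -4*w - 112*G*w (k(w, G) = -4*((28*w)*G + w) = -4*(28*G*w + w) = -4*(w + 28*G*w) = -4*w - 112*G*w)
d(k(x(-4), 40)) - 4091112 = (-4*(-30*(-4))*(1 + 28*40))² - 4091112 = (-4*120*(1 + 1120))² - 4091112 = (-4*120*1121)² - 4091112 = (-538080)² - 4091112 = 289530086400 - 4091112 = 289525995288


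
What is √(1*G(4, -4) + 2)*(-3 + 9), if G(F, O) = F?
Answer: 6*√6 ≈ 14.697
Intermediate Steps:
√(1*G(4, -4) + 2)*(-3 + 9) = √(1*4 + 2)*(-3 + 9) = √(4 + 2)*6 = √6*6 = 6*√6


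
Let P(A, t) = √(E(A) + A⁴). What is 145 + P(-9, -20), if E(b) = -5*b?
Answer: 145 + 3*√734 ≈ 226.28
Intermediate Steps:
P(A, t) = √(A⁴ - 5*A) (P(A, t) = √(-5*A + A⁴) = √(A⁴ - 5*A))
145 + P(-9, -20) = 145 + √(-9*(-5 + (-9)³)) = 145 + √(-9*(-5 - 729)) = 145 + √(-9*(-734)) = 145 + √6606 = 145 + 3*√734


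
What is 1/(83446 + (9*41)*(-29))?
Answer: 1/72745 ≈ 1.3747e-5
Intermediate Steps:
1/(83446 + (9*41)*(-29)) = 1/(83446 + 369*(-29)) = 1/(83446 - 10701) = 1/72745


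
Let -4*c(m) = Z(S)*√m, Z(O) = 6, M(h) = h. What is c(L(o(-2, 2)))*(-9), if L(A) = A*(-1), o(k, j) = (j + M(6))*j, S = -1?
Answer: 54*I ≈ 54.0*I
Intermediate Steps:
o(k, j) = j*(6 + j) (o(k, j) = (j + 6)*j = (6 + j)*j = j*(6 + j))
L(A) = -A
c(m) = -3*√m/2
c(L(o(-2, 2)))*(-9) = -3*√(-2*(6 + 2))/2*(-9) = -3*√(-16)/2*(-9) = -3*4*I/2*(-9) = -6*I*(-9) = 54*I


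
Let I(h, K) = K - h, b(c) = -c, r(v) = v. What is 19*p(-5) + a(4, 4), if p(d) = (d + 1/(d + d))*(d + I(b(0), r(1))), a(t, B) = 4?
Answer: 1958/5 ≈ 391.60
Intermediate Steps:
p(d) = (1 + d)*(d + 1/(2*d)) (p(d) = (d + 1/(d + d))*(d + (1 - (-1)*0)) = (d + 1/(2*d))*(d + (1 - 1*0)) = (d + 1/(2*d))*(d + (1 + 0)) = (d + 1/(2*d))*(d + 1) = (d + 1/(2*d))*(1 + d) = (1 + d)*(d + 1/(2*d)))
19*p(-5) + a(4, 4) = 19*(1/2 - 5 + (-5)**2 + (1/2)/(-5)) + 4 = 19*(1/2 - 5 + 25 + (1/2)*(-1/5)) + 4 = 19*(1/2 - 5 + 25 - 1/10) + 4 = 19*(102/5) + 4 = 1938/5 + 4 = 1958/5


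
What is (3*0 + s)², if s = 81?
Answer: 6561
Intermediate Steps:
(3*0 + s)² = (3*0 + 81)² = (0 + 81)² = 81² = 6561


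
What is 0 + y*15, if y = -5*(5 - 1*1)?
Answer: -300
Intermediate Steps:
y = -20 (y = -5*(5 - 1) = -5*4 = -20)
0 + y*15 = 0 - 20*15 = 0 - 300 = -300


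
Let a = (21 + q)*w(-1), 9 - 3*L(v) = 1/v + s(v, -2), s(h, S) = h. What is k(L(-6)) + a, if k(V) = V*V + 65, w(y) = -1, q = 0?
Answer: 22537/324 ≈ 69.559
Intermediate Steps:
L(v) = 3 - v/3 - 1/(3*v) (L(v) = 3 - (1/v + v)/3 = 3 - (v + 1/v)/3 = 3 + (-v/3 - 1/(3*v)) = 3 - v/3 - 1/(3*v))
k(V) = 65 + V² (k(V) = V² + 65 = 65 + V²)
a = -21 (a = (21 + 0)*(-1) = 21*(-1) = -21)
k(L(-6)) + a = (65 + (3 - ⅓*(-6) - ⅓/(-6))²) - 21 = (65 + (3 + 2 - ⅓*(-⅙))²) - 21 = (65 + (3 + 2 + 1/18)²) - 21 = (65 + (91/18)²) - 21 = (65 + 8281/324) - 21 = 29341/324 - 21 = 22537/324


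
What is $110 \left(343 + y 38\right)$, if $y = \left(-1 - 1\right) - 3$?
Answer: $16830$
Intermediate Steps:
$y = -5$ ($y = -2 - 3 = -5$)
$110 \left(343 + y 38\right) = 110 \left(343 - 190\right) = 110 \cdot 153 = 16830$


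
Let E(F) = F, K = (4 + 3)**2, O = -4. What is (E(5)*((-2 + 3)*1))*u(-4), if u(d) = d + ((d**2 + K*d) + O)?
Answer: -940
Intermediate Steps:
K = 49 (K = 7**2 = 49)
u(d) = -4 + d**2 + 50*d (u(d) = d + ((d**2 + 49*d) - 4) = d + (-4 + d**2 + 49*d) = -4 + d**2 + 50*d)
(E(5)*((-2 + 3)*1))*u(-4) = (5*((-2 + 3)*1))*(-4 + (-4)**2 + 50*(-4)) = (5*(1*1))*(-4 + 16 - 200) = (5*1)*(-188) = 5*(-188) = -940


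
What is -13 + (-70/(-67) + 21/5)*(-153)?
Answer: -273176/335 ≈ -815.45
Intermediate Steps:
-13 + (-70/(-67) + 21/5)*(-153) = -13 + (-70*(-1/67) + 21*(⅕))*(-153) = -13 + (70/67 + 21/5)*(-153) = -13 + (1757/335)*(-153) = -13 - 268821/335 = -273176/335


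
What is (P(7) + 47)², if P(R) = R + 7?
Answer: 3721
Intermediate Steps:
P(R) = 7 + R
(P(7) + 47)² = ((7 + 7) + 47)² = (14 + 47)² = 61² = 3721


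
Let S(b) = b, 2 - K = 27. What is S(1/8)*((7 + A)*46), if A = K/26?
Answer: 3611/104 ≈ 34.721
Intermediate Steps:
K = -25 (K = 2 - 1*27 = 2 - 27 = -25)
A = -25/26 ≈ -0.96154
S(1/8)*((7 + A)*46) = ((7 - 25/26)*46)/8 = ((157/26)*46)/8 = (⅛)*(3611/13) = 3611/104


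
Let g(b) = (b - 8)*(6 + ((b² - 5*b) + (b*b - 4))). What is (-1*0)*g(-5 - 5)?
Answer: 0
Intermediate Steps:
g(b) = (-8 + b)*(2 - 5*b + 2*b²) (g(b) = (-8 + b)*(6 + ((b² - 5*b) + (b² - 4))) = (-8 + b)*(6 + ((b² - 5*b) + (-4 + b²))) = (-8 + b)*(6 + (-4 - 5*b + 2*b²)) = (-8 + b)*(2 - 5*b + 2*b²))
(-1*0)*g(-5 - 5) = (-1*0)*(-16 - 21*(-5 - 5)² + 2*(-5 - 5)³ + 42*(-5 - 5)) = 0*(-16 - 21*(-10)² + 2*(-10)³ + 42*(-10)) = 0*(-16 - 21*100 + 2*(-1000) - 420) = 0*(-16 - 2100 - 2000 - 420) = 0*(-4536) = 0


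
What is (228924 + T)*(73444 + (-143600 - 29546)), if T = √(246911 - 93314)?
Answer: -22824180648 - 99702*√153597 ≈ -2.2863e+10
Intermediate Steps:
T = √153597 ≈ 391.91
(228924 + T)*(73444 + (-143600 - 29546)) = (228924 + √153597)*(73444 + (-143600 - 29546)) = (228924 + √153597)*(73444 - 173146) = (228924 + √153597)*(-99702) = -22824180648 - 99702*√153597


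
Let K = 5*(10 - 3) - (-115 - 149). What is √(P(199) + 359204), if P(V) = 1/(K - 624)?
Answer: √1517636887/65 ≈ 599.34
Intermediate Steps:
K = 299 (K = 5*7 - 1*(-264) = 35 + 264 = 299)
P(V) = -1/325 (P(V) = 1/(299 - 624) = 1/(-325) = -1/325)
√(P(199) + 359204) = √(-1/325 + 359204) = √(116741299/325) = √1517636887/65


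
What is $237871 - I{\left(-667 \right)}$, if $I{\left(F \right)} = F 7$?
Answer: $242540$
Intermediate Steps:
$I{\left(F \right)} = 7 F$
$237871 - I{\left(-667 \right)} = 237871 - 7 \left(-667\right) = 237871 - -4669 = 237871 + 4669 = 242540$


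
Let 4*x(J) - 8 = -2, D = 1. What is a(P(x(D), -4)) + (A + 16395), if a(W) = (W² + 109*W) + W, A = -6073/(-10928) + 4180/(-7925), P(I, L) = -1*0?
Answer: 283976317497/17320880 ≈ 16395.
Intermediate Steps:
x(J) = 3/2 (x(J) = 2 + (¼)*(-2) = 2 - ½ = 3/2)
P(I, L) = 0
A = 489897/17320880 (A = -6073*(-1/10928) + 4180*(-1/7925) = 6073/10928 - 836/1585 = 489897/17320880 ≈ 0.028284)
a(W) = W² + 110*W
a(P(x(D), -4)) + (A + 16395) = 0*(110 + 0) + (489897/17320880 + 16395) = 0*110 + 283976317497/17320880 = 0 + 283976317497/17320880 = 283976317497/17320880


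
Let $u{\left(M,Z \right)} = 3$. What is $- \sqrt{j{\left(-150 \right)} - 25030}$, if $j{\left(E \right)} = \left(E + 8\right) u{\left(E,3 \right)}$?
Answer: $- 4 i \sqrt{1591} \approx - 159.55 i$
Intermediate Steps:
$j{\left(E \right)} = 24 + 3 E$ ($j{\left(E \right)} = \left(E + 8\right) 3 = \left(8 + E\right) 3 = 24 + 3 E$)
$- \sqrt{j{\left(-150 \right)} - 25030} = - \sqrt{\left(24 + 3 \left(-150\right)\right) - 25030} = - \sqrt{\left(24 - 450\right) - 25030} = - \sqrt{-426 - 25030} = - \sqrt{-25456} = - 4 i \sqrt{1591}$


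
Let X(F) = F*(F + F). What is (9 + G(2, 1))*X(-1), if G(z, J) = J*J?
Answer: 20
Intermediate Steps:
G(z, J) = J²
X(F) = 2*F² (X(F) = F*(2*F) = 2*F²)
(9 + G(2, 1))*X(-1) = (9 + 1²)*(2*(-1)²) = (9 + 1)*(2*1) = 10*2 = 20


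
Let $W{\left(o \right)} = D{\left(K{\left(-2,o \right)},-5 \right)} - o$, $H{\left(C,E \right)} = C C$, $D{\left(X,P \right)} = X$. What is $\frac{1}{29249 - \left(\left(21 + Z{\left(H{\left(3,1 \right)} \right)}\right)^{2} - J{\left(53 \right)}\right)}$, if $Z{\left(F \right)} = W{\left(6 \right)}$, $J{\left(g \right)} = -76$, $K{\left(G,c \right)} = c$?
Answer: $\frac{1}{28732} \approx 3.4804 \cdot 10^{-5}$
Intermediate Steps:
$H{\left(C,E \right)} = C^{2}$
$W{\left(o \right)} = 0$ ($W{\left(o \right)} = o - o = 0$)
$Z{\left(F \right)} = 0$
$\frac{1}{29249 - \left(\left(21 + Z{\left(H{\left(3,1 \right)} \right)}\right)^{2} - J{\left(53 \right)}\right)} = \frac{1}{29249 - \left(76 + \left(21 + 0\right)^{2}\right)} = \frac{1}{29249 - 517} = \frac{1}{28732}$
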